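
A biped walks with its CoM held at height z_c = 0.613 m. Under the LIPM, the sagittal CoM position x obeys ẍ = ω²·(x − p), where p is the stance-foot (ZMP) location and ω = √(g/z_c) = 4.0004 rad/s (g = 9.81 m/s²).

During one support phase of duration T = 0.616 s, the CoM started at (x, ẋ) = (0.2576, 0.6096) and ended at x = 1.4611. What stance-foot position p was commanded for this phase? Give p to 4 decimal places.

ωT = 4.0004·0.616 = 2.464246; cosh(ωT) = 5.919847, sinh(ωT) = 5.834774
x(T) = p + (x₀−p)·cosh(ωT) + (ẋ₀/ω)·sinh(ωT) ⇒ p·(1 − cosh) = x(T) − x₀·cosh − (ẋ₀/ω)·sinh
numerator   = 1.4611 − (0.2576)·5.919847 − (0.6096/4.0004)·5.834774 = -0.952983
denominator = 1 − 5.919847 = -4.919847
p = -0.952983 / -4.919847 = 0.1937

p = 0.1937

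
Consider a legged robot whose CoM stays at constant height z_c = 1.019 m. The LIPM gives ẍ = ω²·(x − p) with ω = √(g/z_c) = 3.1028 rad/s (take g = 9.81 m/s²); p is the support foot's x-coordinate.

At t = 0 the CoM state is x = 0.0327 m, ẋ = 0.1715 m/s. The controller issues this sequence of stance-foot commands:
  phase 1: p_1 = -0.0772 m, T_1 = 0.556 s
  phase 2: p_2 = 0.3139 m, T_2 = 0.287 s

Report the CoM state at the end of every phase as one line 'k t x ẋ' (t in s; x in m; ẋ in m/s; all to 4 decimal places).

1 0.5560 0.3913 1.4233
2 0.8430 0.8887 2.2691

phase 1: p=-0.0772, T=0.556, ωT=1.725157, cosh=2.895773, sinh=2.717628; start (x,ẋ)=(0.032700, 0.171500) → end (x,ẋ)=(0.391256, 1.423330)
phase 2: p=0.3139, T=0.287, ωT=0.890504, cosh=1.423403, sinh=1.012954; start (x,ẋ)=(0.391256, 1.423330) → end (x,ẋ)=(0.888675, 2.269101)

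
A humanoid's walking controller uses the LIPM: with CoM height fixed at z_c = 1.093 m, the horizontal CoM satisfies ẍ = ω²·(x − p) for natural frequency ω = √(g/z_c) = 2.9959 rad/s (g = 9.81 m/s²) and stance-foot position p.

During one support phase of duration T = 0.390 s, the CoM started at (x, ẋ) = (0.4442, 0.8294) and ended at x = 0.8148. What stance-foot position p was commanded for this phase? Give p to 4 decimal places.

ωT = 2.9959·0.390 = 1.168401; cosh(ωT) = 1.763854, sinh(ωT) = 1.452991
x(T) = p + (x₀−p)·cosh(ωT) + (ẋ₀/ω)·sinh(ωT) ⇒ p·(1 − cosh) = x(T) − x₀·cosh − (ẋ₀/ω)·sinh
numerator   = 0.8148 − (0.4442)·1.763854 − (0.8294/2.9959)·1.452991 = -0.370957
denominator = 1 − 1.763854 = -0.763854
p = -0.370957 / -0.763854 = 0.4856

p = 0.4856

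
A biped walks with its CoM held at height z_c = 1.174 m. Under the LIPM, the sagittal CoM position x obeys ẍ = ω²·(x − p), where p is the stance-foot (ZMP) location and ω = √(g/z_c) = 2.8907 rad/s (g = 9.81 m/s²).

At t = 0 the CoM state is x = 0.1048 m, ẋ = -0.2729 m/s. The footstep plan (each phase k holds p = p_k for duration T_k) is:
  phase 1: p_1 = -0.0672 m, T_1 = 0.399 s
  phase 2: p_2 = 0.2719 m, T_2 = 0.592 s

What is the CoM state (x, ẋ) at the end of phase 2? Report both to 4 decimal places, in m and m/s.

phase 1: p=-0.0672, T=0.399, ωT=1.153389, cosh=1.742240, sinh=1.426675; start (x,ẋ)=(0.104800, -0.272900) → end (x,ẋ)=(0.097778, 0.233886)
phase 2: p=0.2719, T=0.592, ωT=1.711294, cosh=2.858377, sinh=2.677745; start (x,ẋ)=(0.097778, 0.233886) → end (x,ẋ)=(-0.009149, -0.679264)

x = -0.0091, ẋ = -0.6793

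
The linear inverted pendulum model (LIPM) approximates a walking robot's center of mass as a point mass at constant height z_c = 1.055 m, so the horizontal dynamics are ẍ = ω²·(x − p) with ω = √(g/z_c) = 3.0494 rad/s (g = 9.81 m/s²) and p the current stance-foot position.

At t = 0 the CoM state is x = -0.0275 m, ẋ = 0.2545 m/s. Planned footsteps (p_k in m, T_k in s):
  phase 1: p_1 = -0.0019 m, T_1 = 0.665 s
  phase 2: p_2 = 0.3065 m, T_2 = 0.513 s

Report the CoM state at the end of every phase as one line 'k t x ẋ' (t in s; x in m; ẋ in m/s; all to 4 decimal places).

phase 1: p=-0.0019, T=0.665, ωT=2.027851, cosh=3.864680, sinh=3.733062; start (x,ẋ)=(-0.027500, 0.254500) → end (x,ẋ)=(0.210722, 0.692141)
phase 2: p=0.3065, T=0.513, ωT=1.564342, cosh=2.494378, sinh=2.285152; start (x,ẋ)=(0.210722, 0.692141) → end (x,ẋ)=(0.586268, 1.059046)

1 0.6650 0.2107 0.6921
2 1.1780 0.5863 1.0590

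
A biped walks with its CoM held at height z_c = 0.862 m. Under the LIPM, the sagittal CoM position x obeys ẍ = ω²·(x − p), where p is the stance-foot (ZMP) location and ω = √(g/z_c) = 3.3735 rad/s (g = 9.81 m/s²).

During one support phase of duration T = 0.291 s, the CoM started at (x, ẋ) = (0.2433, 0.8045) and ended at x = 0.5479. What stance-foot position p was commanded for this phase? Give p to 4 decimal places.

p = 0.1838

ωT = 3.3735·0.291 = 0.981688; cosh(ωT) = 1.521818, sinh(ωT) = 1.147141
x(T) = p + (x₀−p)·cosh(ωT) + (ẋ₀/ω)·sinh(ωT) ⇒ p·(1 − cosh) = x(T) − x₀·cosh − (ẋ₀/ω)·sinh
numerator   = 0.5479 − (0.2433)·1.521818 − (0.8045/3.3735)·1.147141 = -0.095924
denominator = 1 − 1.521818 = -0.521818
p = -0.095924 / -0.521818 = 0.1838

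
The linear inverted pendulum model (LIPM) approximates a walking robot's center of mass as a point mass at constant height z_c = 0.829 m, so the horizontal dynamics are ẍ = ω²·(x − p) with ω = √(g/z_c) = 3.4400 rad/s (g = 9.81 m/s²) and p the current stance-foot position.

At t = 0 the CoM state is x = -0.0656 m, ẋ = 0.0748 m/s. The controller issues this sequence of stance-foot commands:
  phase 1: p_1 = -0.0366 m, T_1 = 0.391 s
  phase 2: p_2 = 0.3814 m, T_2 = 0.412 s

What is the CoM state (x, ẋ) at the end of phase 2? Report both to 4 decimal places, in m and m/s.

x = -0.5906, ẋ = -2.9842

phase 1: p=-0.0366, T=0.391, ωT=1.345040, cosh=2.049435, sinh=1.788905; start (x,ẋ)=(-0.065600, 0.074800) → end (x,ẋ)=(-0.057135, -0.025163)
phase 2: p=0.3814, T=0.412, ωT=1.417280, cosh=2.184128, sinh=1.941755; start (x,ẋ)=(-0.057135, -0.025163) → end (x,ẋ)=(-0.590621, -2.984217)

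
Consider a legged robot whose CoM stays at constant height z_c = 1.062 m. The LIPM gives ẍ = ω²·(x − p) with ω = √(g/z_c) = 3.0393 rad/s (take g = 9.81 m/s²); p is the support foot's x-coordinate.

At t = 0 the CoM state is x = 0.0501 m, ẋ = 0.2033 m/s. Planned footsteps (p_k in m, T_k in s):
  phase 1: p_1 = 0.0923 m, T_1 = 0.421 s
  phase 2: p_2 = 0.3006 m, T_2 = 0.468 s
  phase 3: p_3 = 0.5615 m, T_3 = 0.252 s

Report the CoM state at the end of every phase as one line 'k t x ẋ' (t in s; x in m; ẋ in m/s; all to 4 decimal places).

phase 1: p=0.0923, T=0.421, ωT=1.279545, cosh=1.936584, sinh=1.658420; start (x,ẋ)=(0.050100, 0.203300) → end (x,ẋ)=(0.121509, 0.181001)
phase 2: p=0.3006, T=0.468, ωT=1.422392, cosh=2.194083, sinh=1.952947; start (x,ẋ)=(0.121509, 0.181001) → end (x,ẋ)=(0.023963, -0.665882)
phase 3: p=0.5615, T=0.252, ωT=0.765904, cosh=1.307925, sinh=0.843012; start (x,ẋ)=(0.023963, -0.665882) → end (x,ẋ)=(-0.326254, -2.248182)

1 0.4210 0.1215 0.1810
2 0.8890 0.0240 -0.6659
3 1.1410 -0.3263 -2.2482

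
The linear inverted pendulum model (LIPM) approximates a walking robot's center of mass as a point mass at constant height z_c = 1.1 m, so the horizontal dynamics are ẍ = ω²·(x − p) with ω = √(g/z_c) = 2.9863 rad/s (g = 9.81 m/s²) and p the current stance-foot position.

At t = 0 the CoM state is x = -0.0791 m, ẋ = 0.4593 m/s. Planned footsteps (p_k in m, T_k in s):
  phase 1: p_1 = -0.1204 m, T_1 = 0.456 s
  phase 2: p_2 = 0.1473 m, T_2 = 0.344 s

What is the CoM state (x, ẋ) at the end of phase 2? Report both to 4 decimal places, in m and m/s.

x = 0.7839, ẋ = 2.2181

phase 1: p=-0.1204, T=0.456, ωT=1.361753, cosh=2.079620, sinh=1.823409; start (x,ẋ)=(-0.079100, 0.459300) → end (x,ẋ)=(0.245933, 1.180058)
phase 2: p=0.1473, T=0.344, ωT=1.027287, cosh=1.575727, sinh=1.217750; start (x,ẋ)=(0.245933, 1.180058) → end (x,ẋ)=(0.783921, 2.218135)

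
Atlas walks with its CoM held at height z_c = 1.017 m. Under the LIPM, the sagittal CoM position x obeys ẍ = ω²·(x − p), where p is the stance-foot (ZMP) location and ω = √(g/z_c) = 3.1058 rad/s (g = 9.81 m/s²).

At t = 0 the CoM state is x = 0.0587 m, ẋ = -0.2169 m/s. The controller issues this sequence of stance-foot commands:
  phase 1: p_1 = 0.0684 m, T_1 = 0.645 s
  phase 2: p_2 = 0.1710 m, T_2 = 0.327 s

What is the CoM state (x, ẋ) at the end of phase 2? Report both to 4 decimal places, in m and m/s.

phase 1: p=0.0684, T=0.645, ωT=2.003241, cosh=3.773970, sinh=3.639073; start (x,ẋ)=(0.058700, -0.216900) → end (x,ẋ)=(-0.222350, -0.928206)
phase 2: p=0.1710, T=0.327, ωT=1.015597, cosh=1.561598, sinh=1.199412; start (x,ẋ)=(-0.222350, -0.928206) → end (x,ẋ)=(-0.801713, -2.914765)

x = -0.8017, ẋ = -2.9148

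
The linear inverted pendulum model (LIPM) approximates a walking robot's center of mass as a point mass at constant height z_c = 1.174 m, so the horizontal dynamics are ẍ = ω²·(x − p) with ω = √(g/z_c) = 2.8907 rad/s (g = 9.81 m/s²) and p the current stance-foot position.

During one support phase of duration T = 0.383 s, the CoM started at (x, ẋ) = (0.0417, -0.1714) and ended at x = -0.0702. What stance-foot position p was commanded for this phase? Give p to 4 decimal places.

ωT = 2.8907·0.383 = 1.107138; cosh(ωT) = 1.678095, sinh(ωT) = 1.347592
x(T) = p + (x₀−p)·cosh(ωT) + (ẋ₀/ω)·sinh(ωT) ⇒ p·(1 − cosh) = x(T) − x₀·cosh − (ẋ₀/ω)·sinh
numerator   = -0.0702 − (0.0417)·1.678095 − (-0.1714/2.8907)·1.347592 = -0.060273
denominator = 1 − 1.678095 = -0.678095
p = -0.060273 / -0.678095 = 0.0889

p = 0.0889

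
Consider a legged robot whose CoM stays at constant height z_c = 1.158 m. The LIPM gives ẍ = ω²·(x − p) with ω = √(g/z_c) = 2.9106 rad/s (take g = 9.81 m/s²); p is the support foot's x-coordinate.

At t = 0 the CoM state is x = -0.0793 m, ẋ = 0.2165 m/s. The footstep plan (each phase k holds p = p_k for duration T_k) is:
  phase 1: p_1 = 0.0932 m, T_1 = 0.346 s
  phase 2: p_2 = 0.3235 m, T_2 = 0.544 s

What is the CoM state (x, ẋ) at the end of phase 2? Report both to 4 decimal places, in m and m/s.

phase 1: p=0.0932, T=0.346, ωT=1.007068, cosh=1.551425, sinh=1.186137; start (x,ẋ)=(-0.079300, 0.216500) → end (x,ẋ)=(-0.086192, -0.259650)
phase 2: p=0.3235, T=0.544, ωT=1.583366, cosh=2.538305, sinh=2.333022; start (x,ẋ)=(-0.086192, -0.259650) → end (x,ẋ)=(-0.924549, -3.441083)

x = -0.9245, ẋ = -3.4411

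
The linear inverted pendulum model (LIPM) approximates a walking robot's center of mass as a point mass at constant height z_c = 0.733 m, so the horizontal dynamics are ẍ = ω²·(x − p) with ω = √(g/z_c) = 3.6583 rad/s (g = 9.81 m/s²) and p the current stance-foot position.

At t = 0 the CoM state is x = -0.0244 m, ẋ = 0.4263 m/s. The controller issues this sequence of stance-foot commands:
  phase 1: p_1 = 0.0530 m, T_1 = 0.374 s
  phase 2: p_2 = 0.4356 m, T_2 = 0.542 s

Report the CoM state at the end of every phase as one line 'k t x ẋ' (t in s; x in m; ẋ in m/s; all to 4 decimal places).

1 0.3740 0.1052 0.3715
2 0.9160 -0.4253 -2.9320

phase 1: p=0.0530, T=0.374, ωT=1.368204, cosh=2.091427, sinh=1.836863; start (x,ẋ)=(-0.024400, 0.426300) → end (x,ẋ)=(0.105172, 0.371463)
phase 2: p=0.4356, T=0.542, ωT=1.982799, cosh=3.700362, sinh=3.562679; start (x,ẋ)=(0.105172, 0.371463) → end (x,ẋ)=(-0.425348, -2.932031)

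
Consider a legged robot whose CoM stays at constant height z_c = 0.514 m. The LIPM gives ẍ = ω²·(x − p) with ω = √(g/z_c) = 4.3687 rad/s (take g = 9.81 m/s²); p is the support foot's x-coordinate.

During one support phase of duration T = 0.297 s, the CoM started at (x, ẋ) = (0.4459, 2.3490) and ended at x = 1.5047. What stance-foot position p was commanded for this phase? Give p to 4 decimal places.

p = 0.2925

ωT = 4.3687·0.297 = 1.297504; cosh(ωT) = 1.966681, sinh(ωT) = 1.693468
x(T) = p + (x₀−p)·cosh(ωT) + (ẋ₀/ω)·sinh(ωT) ⇒ p·(1 − cosh) = x(T) − x₀·cosh − (ẋ₀/ω)·sinh
numerator   = 1.5047 − (0.4459)·1.966681 − (2.3490/4.3687)·1.693468 = -0.282802
denominator = 1 − 1.966681 = -0.966681
p = -0.282802 / -0.966681 = 0.2925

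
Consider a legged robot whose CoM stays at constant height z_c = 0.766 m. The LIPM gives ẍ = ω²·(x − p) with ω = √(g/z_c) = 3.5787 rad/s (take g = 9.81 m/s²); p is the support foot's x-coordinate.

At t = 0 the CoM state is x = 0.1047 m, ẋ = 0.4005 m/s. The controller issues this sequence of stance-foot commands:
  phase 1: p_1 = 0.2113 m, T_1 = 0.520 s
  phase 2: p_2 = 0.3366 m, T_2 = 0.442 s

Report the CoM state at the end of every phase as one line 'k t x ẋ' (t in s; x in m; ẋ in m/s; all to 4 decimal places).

phase 1: p=0.2113, T=0.520, ωT=1.860924, cosh=3.292602, sinh=3.137073; start (x,ẋ)=(0.104700, 0.400500) → end (x,ẋ)=(0.211385, 0.121927)
phase 2: p=0.3366, T=0.442, ωT=1.581785, cosh=2.534620, sinh=2.329012; start (x,ẋ)=(0.211385, 0.121927) → end (x,ẋ)=(0.098578, -0.734606)

1 0.5200 0.2114 0.1219
2 0.9620 0.0986 -0.7346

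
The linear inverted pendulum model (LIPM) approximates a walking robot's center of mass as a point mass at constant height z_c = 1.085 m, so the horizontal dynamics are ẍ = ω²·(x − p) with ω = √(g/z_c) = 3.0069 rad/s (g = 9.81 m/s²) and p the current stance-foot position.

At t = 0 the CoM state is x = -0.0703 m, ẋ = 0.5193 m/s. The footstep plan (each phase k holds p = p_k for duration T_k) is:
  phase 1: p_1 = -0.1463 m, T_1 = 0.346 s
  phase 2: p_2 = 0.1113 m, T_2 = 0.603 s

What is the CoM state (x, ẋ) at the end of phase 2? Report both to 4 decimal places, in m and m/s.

x = 1.4554, ẋ = 4.1847

phase 1: p=-0.1463, T=0.346, ωT=1.040387, cosh=1.591816, sinh=1.238498; start (x,ẋ)=(-0.070300, 0.519300) → end (x,ẋ)=(0.188570, 1.109657)
phase 2: p=0.1113, T=0.603, ωT=1.813161, cosh=3.146464, sinh=2.983327; start (x,ẋ)=(0.188570, 1.109657) → end (x,ẋ)=(1.455385, 4.184651)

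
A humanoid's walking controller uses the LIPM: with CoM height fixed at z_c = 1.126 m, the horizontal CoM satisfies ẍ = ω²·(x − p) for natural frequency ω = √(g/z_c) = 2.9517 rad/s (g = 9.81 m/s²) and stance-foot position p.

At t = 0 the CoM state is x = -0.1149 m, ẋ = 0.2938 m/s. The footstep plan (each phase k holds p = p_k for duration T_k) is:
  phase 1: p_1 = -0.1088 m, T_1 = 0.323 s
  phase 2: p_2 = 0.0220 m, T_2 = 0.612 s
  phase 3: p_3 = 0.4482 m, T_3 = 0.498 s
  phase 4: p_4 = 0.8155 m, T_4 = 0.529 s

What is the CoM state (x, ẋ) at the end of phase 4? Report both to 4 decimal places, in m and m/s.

x = 2.5171, ẋ = 5.3147

phase 1: p=-0.1088, T=0.323, ωT=0.953399, cosh=1.489971, sinh=1.104543; start (x,ẋ)=(-0.114900, 0.293800) → end (x,ẋ)=(-0.007947, 0.417866)
phase 2: p=0.0220, T=0.612, ωT=1.806440, cosh=3.126487, sinh=2.962249; start (x,ẋ)=(-0.007947, 0.417866) → end (x,ẋ)=(0.347730, 1.044603)
phase 3: p=0.4482, T=0.498, ωT=1.469947, cosh=2.289470, sinh=2.059533; start (x,ẋ)=(0.347730, 1.044603) → end (x,ẋ)=(0.947042, 1.780816)
phase 4: p=0.8155, T=0.529, ωT=1.561449, cosh=2.487777, sinh=2.277946; start (x,ẋ)=(0.947042, 1.780816) → end (x,ẋ)=(2.517075, 5.314739)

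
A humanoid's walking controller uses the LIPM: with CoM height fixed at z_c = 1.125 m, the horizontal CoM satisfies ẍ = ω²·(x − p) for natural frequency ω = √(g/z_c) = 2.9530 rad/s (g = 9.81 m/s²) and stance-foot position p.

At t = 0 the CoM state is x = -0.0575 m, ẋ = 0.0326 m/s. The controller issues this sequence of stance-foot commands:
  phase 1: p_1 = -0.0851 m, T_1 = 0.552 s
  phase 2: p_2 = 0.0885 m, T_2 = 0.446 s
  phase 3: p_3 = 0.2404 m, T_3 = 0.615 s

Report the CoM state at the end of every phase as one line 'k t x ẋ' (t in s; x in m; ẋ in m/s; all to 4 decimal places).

1 0.5520 0.0151 0.2864
2 0.9980 0.1098 0.1976
3 1.6130 0.0284 -0.5311

phase 1: p=-0.0851, T=0.552, ωT=1.630056, cosh=2.650040, sinh=2.454121; start (x,ẋ)=(-0.057500, 0.032600) → end (x,ẋ)=(0.015134, 0.286409)
phase 2: p=0.0885, T=0.446, ωT=1.317038, cosh=2.000139, sinh=1.732211; start (x,ẋ)=(0.015134, 0.286409) → end (x,ẋ)=(0.109763, 0.197573)
phase 3: p=0.2404, T=0.615, ωT=1.816095, cosh=3.155232, sinh=2.992572; start (x,ẋ)=(0.109763, 0.197573) → end (x,ẋ)=(0.028430, -0.531061)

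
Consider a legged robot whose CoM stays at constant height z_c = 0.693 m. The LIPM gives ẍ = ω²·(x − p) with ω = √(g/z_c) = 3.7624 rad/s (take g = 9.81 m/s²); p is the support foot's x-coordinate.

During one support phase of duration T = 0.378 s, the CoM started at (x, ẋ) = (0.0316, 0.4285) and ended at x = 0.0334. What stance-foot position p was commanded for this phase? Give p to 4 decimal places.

ωT = 3.7624·0.378 = 1.422187; cosh(ωT) = 2.193682, sinh(ωT) = 1.952497
x(T) = p + (x₀−p)·cosh(ωT) + (ẋ₀/ω)·sinh(ωT) ⇒ p·(1 − cosh) = x(T) − x₀·cosh − (ẋ₀/ω)·sinh
numerator   = 0.0334 − (0.0316)·2.193682 − (0.4285/3.7624)·1.952497 = -0.258290
denominator = 1 − 2.193682 = -1.193682
p = -0.258290 / -1.193682 = 0.2164

p = 0.2164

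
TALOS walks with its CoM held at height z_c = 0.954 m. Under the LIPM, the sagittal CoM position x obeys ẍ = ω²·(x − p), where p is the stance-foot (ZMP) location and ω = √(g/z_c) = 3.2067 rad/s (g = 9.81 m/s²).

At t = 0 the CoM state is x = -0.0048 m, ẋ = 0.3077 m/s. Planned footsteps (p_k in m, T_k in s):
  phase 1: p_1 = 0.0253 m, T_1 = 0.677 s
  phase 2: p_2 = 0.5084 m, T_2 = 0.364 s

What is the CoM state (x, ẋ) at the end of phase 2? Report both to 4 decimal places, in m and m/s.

x = 0.5824, ẋ = 0.7336

phase 1: p=0.0253, T=0.677, ωT=2.170936, cosh=4.440278, sinh=4.326207; start (x,ẋ)=(-0.004800, 0.307700) → end (x,ẋ)=(0.306770, 0.948701)
phase 2: p=0.5084, T=0.364, ωT=1.167239, cosh=1.762167, sinh=1.450942; start (x,ẋ)=(0.306770, 0.948701) → end (x,ẋ)=(0.582355, 0.733640)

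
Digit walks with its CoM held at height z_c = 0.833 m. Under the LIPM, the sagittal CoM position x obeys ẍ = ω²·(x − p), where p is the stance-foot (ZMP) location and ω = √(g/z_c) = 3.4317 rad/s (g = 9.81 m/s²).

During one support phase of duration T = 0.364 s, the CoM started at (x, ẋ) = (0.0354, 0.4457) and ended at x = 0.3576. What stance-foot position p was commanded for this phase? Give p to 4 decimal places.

ωT = 3.4317·0.364 = 1.249139; cosh(ωT) = 1.887045, sinh(ωT) = 1.600293
x(T) = p + (x₀−p)·cosh(ωT) + (ẋ₀/ω)·sinh(ωT) ⇒ p·(1 − cosh) = x(T) − x₀·cosh − (ẋ₀/ω)·sinh
numerator   = 0.3576 − (0.0354)·1.887045 − (0.4457/3.4317)·1.600293 = 0.082957
denominator = 1 − 1.887045 = -0.887045
p = 0.082957 / -0.887045 = -0.0935

p = -0.0935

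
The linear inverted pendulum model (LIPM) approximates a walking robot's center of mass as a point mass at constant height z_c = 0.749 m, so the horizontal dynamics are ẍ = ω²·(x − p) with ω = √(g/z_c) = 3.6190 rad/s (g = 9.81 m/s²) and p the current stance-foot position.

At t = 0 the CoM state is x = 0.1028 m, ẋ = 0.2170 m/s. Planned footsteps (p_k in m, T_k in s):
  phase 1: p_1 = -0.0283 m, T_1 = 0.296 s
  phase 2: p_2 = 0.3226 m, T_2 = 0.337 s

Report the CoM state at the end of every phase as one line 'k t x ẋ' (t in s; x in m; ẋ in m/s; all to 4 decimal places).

1 0.2960 0.2627 0.9651
2 0.6330 0.6245 1.4415

phase 1: p=-0.0283, T=0.296, ωT=1.071224, cosh=1.630770, sinh=1.288181; start (x,ẋ)=(0.102800, 0.217000) → end (x,ẋ)=(0.262735, 0.965055)
phase 2: p=0.3226, T=0.337, ωT=1.219603, cosh=1.840595, sinh=1.545248; start (x,ẋ)=(0.262735, 0.965055) → end (x,ẋ)=(0.624474, 1.441496)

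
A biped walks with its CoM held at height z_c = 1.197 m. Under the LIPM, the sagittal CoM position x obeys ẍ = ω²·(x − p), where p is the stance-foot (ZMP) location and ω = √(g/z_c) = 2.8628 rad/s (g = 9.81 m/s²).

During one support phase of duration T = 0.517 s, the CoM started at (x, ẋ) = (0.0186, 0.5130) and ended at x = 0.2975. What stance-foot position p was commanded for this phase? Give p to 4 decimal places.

p = 0.0906

ωT = 2.8628·0.517 = 1.480068; cosh(ωT) = 2.310432, sinh(ωT) = 2.082810
x(T) = p + (x₀−p)·cosh(ωT) + (ẋ₀/ω)·sinh(ωT) ⇒ p·(1 − cosh) = x(T) − x₀·cosh − (ẋ₀/ω)·sinh
numerator   = 0.2975 − (0.0186)·2.310432 − (0.5130/2.8628)·2.082810 = -0.118704
denominator = 1 − 2.310432 = -1.310432
p = -0.118704 / -1.310432 = 0.0906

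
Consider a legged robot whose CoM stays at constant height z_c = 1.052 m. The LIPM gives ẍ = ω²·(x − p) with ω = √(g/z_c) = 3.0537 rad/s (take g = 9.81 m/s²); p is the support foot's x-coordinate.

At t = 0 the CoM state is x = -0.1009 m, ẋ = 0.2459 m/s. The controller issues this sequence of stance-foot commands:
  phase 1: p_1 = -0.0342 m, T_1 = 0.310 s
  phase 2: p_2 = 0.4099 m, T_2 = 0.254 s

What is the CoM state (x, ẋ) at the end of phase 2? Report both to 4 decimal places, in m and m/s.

phase 1: p=-0.0342, T=0.310, ωT=0.946647, cosh=1.482547, sinh=1.094507; start (x,ẋ)=(-0.100900, 0.245900) → end (x,ẋ)=(-0.044950, 0.141627)
phase 2: p=0.4099, T=0.254, ωT=0.775640, cosh=1.316195, sinh=0.855786; start (x,ẋ)=(-0.044950, 0.141627) → end (x,ẋ)=(-0.149082, -1.002258)

x = -0.1491, ẋ = -1.0023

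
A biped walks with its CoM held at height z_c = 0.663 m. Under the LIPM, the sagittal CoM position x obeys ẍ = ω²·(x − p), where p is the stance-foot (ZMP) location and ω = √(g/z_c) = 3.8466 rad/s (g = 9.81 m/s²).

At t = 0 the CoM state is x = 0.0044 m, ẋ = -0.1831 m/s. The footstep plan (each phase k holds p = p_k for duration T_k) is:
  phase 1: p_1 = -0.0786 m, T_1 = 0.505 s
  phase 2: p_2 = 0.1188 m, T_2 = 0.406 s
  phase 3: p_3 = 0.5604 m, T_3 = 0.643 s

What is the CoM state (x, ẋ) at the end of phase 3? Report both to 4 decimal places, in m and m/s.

x = -0.6777, ẋ = -4.6071

phase 1: p=-0.0786, T=0.505, ωT=1.942533, cosh=3.559870, sinh=3.416530; start (x,ẋ)=(0.004400, -0.183100) → end (x,ẋ)=(0.054241, 0.438976)
phase 2: p=0.1188, T=0.406, ωT=1.561720, cosh=2.488393, sinh=2.278618; start (x,ẋ)=(0.054241, 0.438976) → end (x,ẋ)=(0.218188, 0.526487)
phase 3: p=0.5604, T=0.643, ωT=2.473364, cosh=5.973291, sinh=5.888991; start (x,ẋ)=(0.218188, 0.526487) → end (x,ẋ)=(-0.677701, -4.607125)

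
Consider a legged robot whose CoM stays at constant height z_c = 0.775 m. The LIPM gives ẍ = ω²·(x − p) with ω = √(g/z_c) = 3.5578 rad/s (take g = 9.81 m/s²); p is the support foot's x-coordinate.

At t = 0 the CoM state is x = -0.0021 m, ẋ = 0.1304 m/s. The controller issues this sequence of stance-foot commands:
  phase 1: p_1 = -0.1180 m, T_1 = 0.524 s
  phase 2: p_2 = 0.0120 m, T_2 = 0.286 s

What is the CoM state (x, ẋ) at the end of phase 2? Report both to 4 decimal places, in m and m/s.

phase 1: p=-0.1180, T=0.524, ωT=1.864287, cosh=3.303171, sinh=3.148165; start (x,ẋ)=(-0.002100, 0.130400) → end (x,ẋ)=(0.380224, 1.728876)
phase 2: p=0.0120, T=0.286, ωT=1.017531, cosh=1.563921, sinh=1.202435; start (x,ẋ)=(0.380224, 1.728876) → end (x,ẋ)=(1.172183, 4.279094)

x = 1.1722, ẋ = 4.2791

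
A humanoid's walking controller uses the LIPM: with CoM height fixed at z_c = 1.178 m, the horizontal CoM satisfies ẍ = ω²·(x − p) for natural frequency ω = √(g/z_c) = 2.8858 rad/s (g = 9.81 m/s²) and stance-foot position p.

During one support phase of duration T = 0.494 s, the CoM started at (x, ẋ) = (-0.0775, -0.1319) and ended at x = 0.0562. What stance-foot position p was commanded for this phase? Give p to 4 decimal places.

ωT = 2.8858·0.494 = 1.425585; cosh(ωT) = 2.200330, sinh(ωT) = 1.959962
x(T) = p + (x₀−p)·cosh(ωT) + (ẋ₀/ω)·sinh(ωT) ⇒ p·(1 − cosh) = x(T) − x₀·cosh − (ẋ₀/ω)·sinh
numerator   = 0.0562 − (-0.0775)·2.200330 − (-0.1319/2.8858)·1.959962 = 0.316309
denominator = 1 − 2.200330 = -1.200330
p = 0.316309 / -1.200330 = -0.2635

p = -0.2635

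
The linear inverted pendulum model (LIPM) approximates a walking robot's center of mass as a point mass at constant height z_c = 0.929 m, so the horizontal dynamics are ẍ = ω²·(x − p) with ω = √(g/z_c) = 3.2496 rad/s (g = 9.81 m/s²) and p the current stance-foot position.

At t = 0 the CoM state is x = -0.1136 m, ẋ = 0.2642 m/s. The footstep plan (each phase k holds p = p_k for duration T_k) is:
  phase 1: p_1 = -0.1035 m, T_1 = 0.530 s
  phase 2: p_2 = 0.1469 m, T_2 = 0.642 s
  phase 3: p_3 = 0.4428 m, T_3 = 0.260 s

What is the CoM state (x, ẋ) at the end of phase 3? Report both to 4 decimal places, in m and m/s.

x = 1.4165, ẋ = 3.6234

phase 1: p=-0.1035, T=0.530, ωT=1.722288, cosh=2.887989, sinh=2.709332; start (x,ẋ)=(-0.113600, 0.264200) → end (x,ẋ)=(0.087606, 0.674084)
phase 2: p=0.1469, T=0.642, ωT=2.086243, cosh=4.089376, sinh=3.965223; start (x,ẋ)=(0.087606, 0.674084) → end (x,ẋ)=(0.726955, 1.992559)
phase 3: p=0.4428, T=0.260, ωT=0.844896, cosh=1.378669, sinh=0.949067; start (x,ẋ)=(0.726955, 1.992559) → end (x,ẋ)=(1.416496, 3.623439)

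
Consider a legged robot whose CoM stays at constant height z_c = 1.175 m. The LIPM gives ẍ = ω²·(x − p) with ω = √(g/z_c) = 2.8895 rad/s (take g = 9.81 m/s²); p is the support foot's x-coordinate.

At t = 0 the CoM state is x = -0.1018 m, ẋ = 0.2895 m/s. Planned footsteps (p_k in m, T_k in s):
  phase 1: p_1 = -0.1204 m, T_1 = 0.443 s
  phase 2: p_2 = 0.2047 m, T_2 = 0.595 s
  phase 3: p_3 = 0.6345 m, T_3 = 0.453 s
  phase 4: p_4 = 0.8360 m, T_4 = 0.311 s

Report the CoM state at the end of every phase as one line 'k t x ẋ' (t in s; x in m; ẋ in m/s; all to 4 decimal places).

phase 1: p=-0.1204, T=0.443, ωT=1.280048, cosh=1.937419, sinh=1.659395; start (x,ẋ)=(-0.101800, 0.289500) → end (x,ẋ)=(0.081891, 0.650066)
phase 2: p=0.2047, T=0.595, ωT=1.719252, cosh=2.879778, sinh=2.700578; start (x,ẋ)=(0.081891, 0.650066) → end (x,ẋ)=(0.458602, 0.913732)
phase 3: p=0.6345, T=0.453, ωT=1.308944, cosh=1.986183, sinh=1.716077; start (x,ẋ)=(0.458602, 0.913732) → end (x,ẋ)=(0.827801, 0.942630)
phase 4: p=0.8360, T=0.311, ωT=0.898635, cosh=1.431686, sinh=1.024561; start (x,ẋ)=(0.827801, 0.942630) → end (x,ẋ)=(1.158500, 1.325278)

1 0.4430 0.0819 0.6501
2 1.0380 0.4586 0.9137
3 1.4910 0.8278 0.9426
4 1.8020 1.1585 1.3253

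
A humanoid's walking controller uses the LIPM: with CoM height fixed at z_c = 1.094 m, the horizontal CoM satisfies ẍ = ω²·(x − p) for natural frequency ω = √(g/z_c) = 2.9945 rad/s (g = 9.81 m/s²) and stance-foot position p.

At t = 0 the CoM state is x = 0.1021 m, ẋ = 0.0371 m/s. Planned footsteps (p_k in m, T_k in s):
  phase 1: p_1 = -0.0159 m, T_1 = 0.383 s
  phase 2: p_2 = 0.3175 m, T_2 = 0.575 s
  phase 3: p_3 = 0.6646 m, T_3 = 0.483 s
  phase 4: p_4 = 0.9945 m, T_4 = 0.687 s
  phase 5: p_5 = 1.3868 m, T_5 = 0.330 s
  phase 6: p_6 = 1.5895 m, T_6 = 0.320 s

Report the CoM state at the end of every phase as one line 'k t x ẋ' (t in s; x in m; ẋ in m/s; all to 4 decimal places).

1 0.3830 0.2061 0.5644
2 0.9580 0.5064 0.7262
3 1.4410 0.7966 0.6777
4 2.1280 1.0785 0.4140
5 2.4580 1.0754 -0.4349
6 2.7780 0.6592 -2.3620

phase 1: p=-0.0159, T=0.383, ωT=1.146894, cosh=1.733010, sinh=1.415388; start (x,ẋ)=(0.102100, 0.037100) → end (x,ẋ)=(0.206131, 0.564423)
phase 2: p=0.3175, T=0.575, ωT=1.721837, cosh=2.886768, sinh=2.708031; start (x,ẋ)=(0.206131, 0.564423) → end (x,ẋ)=(0.506431, 0.726245)
phase 3: p=0.6646, T=0.483, ωT=1.446344, cosh=2.241492, sinh=2.006063; start (x,ẋ)=(0.506431, 0.726245) → end (x,ẋ)=(0.796588, 0.677727)
phase 4: p=0.9945, T=0.687, ωT=2.057222, cosh=3.976004, sinh=3.848196; start (x,ẋ)=(0.796588, 0.677727) → end (x,ẋ)=(1.078541, 0.414025)
phase 5: p=1.3868, T=0.330, ωT=0.988185, cosh=1.529303, sinh=1.157051; start (x,ẋ)=(1.078541, 0.414025) → end (x,ẋ)=(1.075355, -0.434882)
phase 6: p=1.5895, T=0.320, ωT=0.958240, cosh=1.495336, sinh=1.111768; start (x,ẋ)=(1.075355, -0.434882) → end (x,ẋ)=(0.659221, -2.361982)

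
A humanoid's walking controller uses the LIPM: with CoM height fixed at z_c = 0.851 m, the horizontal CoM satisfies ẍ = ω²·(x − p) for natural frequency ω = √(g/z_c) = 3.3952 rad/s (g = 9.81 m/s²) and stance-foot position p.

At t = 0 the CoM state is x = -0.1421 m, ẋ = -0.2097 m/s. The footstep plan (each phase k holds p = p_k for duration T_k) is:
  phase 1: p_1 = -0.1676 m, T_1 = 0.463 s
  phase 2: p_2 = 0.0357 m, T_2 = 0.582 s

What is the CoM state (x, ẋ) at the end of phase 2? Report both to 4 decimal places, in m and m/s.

x = -1.3404, ẋ = -4.5849

phase 1: p=-0.1676, T=0.463, ωT=1.571978, cosh=2.511899, sinh=2.304265; start (x,ẋ)=(-0.142100, -0.209700) → end (x,ẋ)=(-0.245866, -0.327247)
phase 2: p=0.0357, T=0.582, ωT=1.976006, cosh=3.676249, sinh=3.537627; start (x,ẋ)=(-0.245866, -0.327247) → end (x,ẋ)=(-1.340384, -4.584924)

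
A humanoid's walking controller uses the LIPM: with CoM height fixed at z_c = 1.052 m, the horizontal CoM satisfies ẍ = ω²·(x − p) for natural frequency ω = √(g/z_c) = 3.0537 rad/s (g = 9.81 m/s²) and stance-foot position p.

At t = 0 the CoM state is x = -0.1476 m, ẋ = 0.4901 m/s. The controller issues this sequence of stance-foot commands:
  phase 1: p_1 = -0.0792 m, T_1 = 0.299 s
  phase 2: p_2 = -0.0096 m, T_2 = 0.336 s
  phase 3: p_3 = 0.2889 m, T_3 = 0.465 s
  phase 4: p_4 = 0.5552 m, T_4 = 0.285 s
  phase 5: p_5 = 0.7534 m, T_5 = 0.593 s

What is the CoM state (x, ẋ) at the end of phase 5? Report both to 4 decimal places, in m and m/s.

phase 1: p=-0.0792, T=0.299, ωT=0.913056, cosh=1.446611, sinh=1.045316; start (x,ẋ)=(-0.147600, 0.490100) → end (x,ẋ)=(-0.010382, 0.490646)
phase 2: p=-0.0096, T=0.336, ωT=1.026043, cosh=1.574213, sinh=1.215791; start (x,ẋ)=(-0.010382, 0.490646) → end (x,ẋ)=(0.184514, 0.769480)
phase 3: p=0.2889, T=0.465, ωT=1.419971, cosh=2.189360, sinh=1.947639; start (x,ẋ)=(0.184514, 0.769480) → end (x,ẋ)=(0.551133, 1.063833)
phase 4: p=0.5552, T=0.285, ωT=0.870304, cosh=1.403231, sinh=0.984407; start (x,ẋ)=(0.551133, 1.063833) → end (x,ẋ)=(0.892436, 1.480577)
phase 5: p=0.7534, T=0.593, ωT=1.810844, cosh=3.139562, sinh=2.976046; start (x,ẋ)=(0.892436, 1.480577) → end (x,ẋ)=(2.632838, 5.911914)

x = 2.6328, ẋ = 5.9119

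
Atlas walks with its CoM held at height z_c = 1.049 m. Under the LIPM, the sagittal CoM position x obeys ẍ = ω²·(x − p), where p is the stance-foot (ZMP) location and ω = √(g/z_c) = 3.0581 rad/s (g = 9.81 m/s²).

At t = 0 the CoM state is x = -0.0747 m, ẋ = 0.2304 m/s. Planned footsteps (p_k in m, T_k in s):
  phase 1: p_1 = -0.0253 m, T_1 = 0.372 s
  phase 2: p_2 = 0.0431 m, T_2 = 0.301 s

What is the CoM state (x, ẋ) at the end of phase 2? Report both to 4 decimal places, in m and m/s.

phase 1: p=-0.0253, T=0.372, ωT=1.137613, cosh=1.719949, sinh=1.399366; start (x,ẋ)=(-0.074700, 0.230400) → end (x,ẋ)=(-0.004836, 0.184874)
phase 2: p=0.0431, T=0.301, ωT=0.920488, cosh=1.454420, sinh=1.056095; start (x,ẋ)=(-0.004836, 0.184874) → end (x,ẋ)=(0.037226, 0.114068)

x = 0.0372, ẋ = 0.1141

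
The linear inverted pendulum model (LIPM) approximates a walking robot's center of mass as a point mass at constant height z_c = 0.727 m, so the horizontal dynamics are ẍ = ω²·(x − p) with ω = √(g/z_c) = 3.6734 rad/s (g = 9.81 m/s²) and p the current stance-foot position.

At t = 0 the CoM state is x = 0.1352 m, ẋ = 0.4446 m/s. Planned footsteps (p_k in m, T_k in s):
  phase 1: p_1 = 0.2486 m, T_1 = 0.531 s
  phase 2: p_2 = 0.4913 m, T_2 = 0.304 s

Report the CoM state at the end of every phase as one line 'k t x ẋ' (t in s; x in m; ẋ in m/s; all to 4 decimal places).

1 0.5310 0.2588 0.1598
2 0.8350 0.1574 -0.8946

phase 1: p=0.2486, T=0.531, ωT=1.950575, cosh=3.587463, sinh=3.445270; start (x,ẋ)=(0.135200, 0.444600) → end (x,ẋ)=(0.258771, 0.159812)
phase 2: p=0.4913, T=0.304, ωT=1.116714, cosh=1.691076, sinh=1.363722; start (x,ẋ)=(0.258771, 0.159812) → end (x,ẋ)=(0.157404, -0.894601)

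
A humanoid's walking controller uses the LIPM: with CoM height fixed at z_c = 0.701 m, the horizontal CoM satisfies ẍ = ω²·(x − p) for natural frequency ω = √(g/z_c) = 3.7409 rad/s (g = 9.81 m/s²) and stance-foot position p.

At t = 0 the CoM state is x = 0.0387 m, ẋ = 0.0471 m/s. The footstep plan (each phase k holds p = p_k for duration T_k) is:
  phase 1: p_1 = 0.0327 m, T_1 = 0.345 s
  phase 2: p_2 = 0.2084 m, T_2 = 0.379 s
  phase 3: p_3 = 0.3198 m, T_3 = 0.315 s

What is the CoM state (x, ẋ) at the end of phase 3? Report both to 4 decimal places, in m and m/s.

x = -0.6100, ẋ = -3.3007

phase 1: p=0.0327, T=0.345, ωT=1.290610, cosh=1.955054, sinh=1.679951; start (x,ẋ)=(0.038700, 0.047100) → end (x,ẋ)=(0.065582, 0.129790)
phase 2: p=0.2084, T=0.379, ωT=1.417801, cosh=2.185140, sinh=1.942894; start (x,ẋ)=(0.065582, 0.129790) → end (x,ẋ)=(-0.036269, -0.754417)
phase 3: p=0.3198, T=0.315, ωT=1.178384, cosh=1.778447, sinh=1.470671; start (x,ẋ)=(-0.036269, -0.754417) → end (x,ẋ)=(-0.610036, -3.300652)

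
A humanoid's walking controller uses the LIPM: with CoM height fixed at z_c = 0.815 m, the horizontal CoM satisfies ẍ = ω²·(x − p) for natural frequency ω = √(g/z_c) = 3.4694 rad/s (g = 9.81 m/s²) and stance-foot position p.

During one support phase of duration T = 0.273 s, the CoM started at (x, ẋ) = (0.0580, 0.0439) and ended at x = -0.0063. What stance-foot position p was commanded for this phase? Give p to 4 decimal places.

p = 0.2198

ωT = 3.4694·0.273 = 0.947146; cosh(ωT) = 1.483094, sinh(ωT) = 1.095247
x(T) = p + (x₀−p)·cosh(ωT) + (ẋ₀/ω)·sinh(ωT) ⇒ p·(1 − cosh) = x(T) − x₀·cosh − (ẋ₀/ω)·sinh
numerator   = -0.0063 − (0.0580)·1.483094 − (0.0439/3.4694)·1.095247 = -0.106178
denominator = 1 − 1.483094 = -0.483094
p = -0.106178 / -0.483094 = 0.2198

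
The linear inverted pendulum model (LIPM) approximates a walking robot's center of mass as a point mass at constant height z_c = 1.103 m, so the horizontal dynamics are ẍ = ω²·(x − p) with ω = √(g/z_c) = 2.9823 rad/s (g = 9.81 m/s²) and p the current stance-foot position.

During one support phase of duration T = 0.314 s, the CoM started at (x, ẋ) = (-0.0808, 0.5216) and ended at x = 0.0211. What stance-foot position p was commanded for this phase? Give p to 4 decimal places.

ωT = 2.9823·0.314 = 0.936442; cosh(ωT) = 1.471455, sinh(ωT) = 1.079435
x(T) = p + (x₀−p)·cosh(ωT) + (ẋ₀/ω)·sinh(ωT) ⇒ p·(1 − cosh) = x(T) − x₀·cosh − (ẋ₀/ω)·sinh
numerator   = 0.0211 − (-0.0808)·1.471455 − (0.5216/2.9823)·1.079435 = -0.048798
denominator = 1 − 1.471455 = -0.471455
p = -0.048798 / -0.471455 = 0.1035

p = 0.1035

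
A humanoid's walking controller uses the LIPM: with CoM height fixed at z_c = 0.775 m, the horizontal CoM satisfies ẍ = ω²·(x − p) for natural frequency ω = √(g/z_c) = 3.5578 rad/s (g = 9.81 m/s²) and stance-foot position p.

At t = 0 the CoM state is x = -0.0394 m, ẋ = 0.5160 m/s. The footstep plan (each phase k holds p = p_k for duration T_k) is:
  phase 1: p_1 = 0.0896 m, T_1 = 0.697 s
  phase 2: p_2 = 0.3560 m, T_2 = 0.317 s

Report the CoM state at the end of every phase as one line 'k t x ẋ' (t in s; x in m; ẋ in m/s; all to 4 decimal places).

phase 1: p=0.0896, T=0.697, ωT=2.479787, cosh=6.011239, sinh=5.927478; start (x,ẋ)=(-0.039400, 0.516000) → end (x,ẋ)=(0.173833, 0.381347)
phase 2: p=0.3560, T=0.317, ωT=1.127823, cosh=1.706330, sinh=1.382593; start (x,ẋ)=(0.173833, 0.381347) → end (x,ẋ)=(0.193357, -0.245376)

1 0.6970 0.1738 0.3813
2 1.0140 0.1934 -0.2454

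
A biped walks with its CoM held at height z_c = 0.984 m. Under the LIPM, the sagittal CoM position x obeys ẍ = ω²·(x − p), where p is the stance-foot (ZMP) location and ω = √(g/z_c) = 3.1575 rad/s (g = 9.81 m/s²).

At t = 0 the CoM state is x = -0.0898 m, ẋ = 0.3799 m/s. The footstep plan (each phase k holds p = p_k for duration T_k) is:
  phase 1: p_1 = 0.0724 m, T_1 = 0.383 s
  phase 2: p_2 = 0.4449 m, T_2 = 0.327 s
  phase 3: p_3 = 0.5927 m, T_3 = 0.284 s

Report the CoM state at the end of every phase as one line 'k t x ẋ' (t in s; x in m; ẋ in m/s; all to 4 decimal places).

phase 1: p=0.0724, T=0.383, ωT=1.209323, cosh=1.824806, sinh=1.526407; start (x,ẋ)=(-0.089800, 0.379900) → end (x,ẋ)=(-0.039931, -0.088500)
phase 2: p=0.4449, T=0.327, ωT=1.032503, cosh=1.582099, sinh=1.225985; start (x,ẋ)=(-0.039931, -0.088500) → end (x,ẋ)=(-0.356514, -2.016821)
phase 3: p=0.5927, T=0.284, ωT=0.896730, cosh=1.429737, sinh=1.021836; start (x,ẋ)=(-0.356514, -2.016821) → end (x,ẋ)=(-1.417114, -5.946113)

1 0.3830 -0.0399 -0.0885
2 0.7100 -0.3565 -2.0168
3 0.9940 -1.4171 -5.9461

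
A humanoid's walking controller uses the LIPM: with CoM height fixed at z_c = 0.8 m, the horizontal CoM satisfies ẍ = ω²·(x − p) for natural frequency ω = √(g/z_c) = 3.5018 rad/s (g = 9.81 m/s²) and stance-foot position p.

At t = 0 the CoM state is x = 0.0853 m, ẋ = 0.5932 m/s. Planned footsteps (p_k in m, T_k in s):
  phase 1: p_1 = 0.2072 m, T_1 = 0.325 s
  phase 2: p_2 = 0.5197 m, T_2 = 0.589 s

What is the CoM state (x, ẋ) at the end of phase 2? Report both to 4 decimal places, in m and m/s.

x = -0.1522, ẋ = -2.1721

phase 1: p=0.2072, T=0.325, ωT=1.138085, cosh=1.720609, sinh=1.400177; start (x,ẋ)=(0.085300, 0.593200) → end (x,ẋ)=(0.234646, 0.422973)
phase 2: p=0.5197, T=0.589, ωT=2.062560, cosh=3.996605, sinh=3.869477; start (x,ẋ)=(0.234646, 0.422973) → end (x,ẋ)=(-0.152166, -2.172069)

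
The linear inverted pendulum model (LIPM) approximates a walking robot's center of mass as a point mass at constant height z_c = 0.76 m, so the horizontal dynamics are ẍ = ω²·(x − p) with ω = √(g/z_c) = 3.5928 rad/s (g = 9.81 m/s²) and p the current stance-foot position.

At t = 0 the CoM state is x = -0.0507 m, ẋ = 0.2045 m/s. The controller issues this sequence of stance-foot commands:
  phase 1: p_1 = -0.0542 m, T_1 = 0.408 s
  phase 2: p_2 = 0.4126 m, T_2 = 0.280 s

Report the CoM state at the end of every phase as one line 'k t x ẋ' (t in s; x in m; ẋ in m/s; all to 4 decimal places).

phase 1: p=-0.0542, T=0.408, ωT=1.465862, cosh=2.281078, sinh=2.050199; start (x,ẋ)=(-0.050700, 0.204500) → end (x,ẋ)=(0.070480, 0.492261)
phase 2: p=0.4126, T=0.280, ωT=1.005984, cosh=1.550141, sinh=1.184456; start (x,ẋ)=(0.070480, 0.492261) → end (x,ẋ)=(0.044552, -0.692823)

1 0.4080 0.0705 0.4923
2 0.6880 0.0446 -0.6928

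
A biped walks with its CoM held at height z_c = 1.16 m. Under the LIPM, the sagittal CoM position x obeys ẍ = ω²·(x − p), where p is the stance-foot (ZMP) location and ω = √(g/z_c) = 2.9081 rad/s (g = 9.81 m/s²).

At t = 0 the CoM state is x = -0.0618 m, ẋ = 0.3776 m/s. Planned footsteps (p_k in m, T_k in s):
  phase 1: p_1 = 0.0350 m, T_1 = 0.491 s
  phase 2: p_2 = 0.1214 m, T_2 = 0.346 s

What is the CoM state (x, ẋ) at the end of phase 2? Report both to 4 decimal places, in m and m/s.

phase 1: p=0.0350, T=0.491, ωT=1.427877, cosh=2.204828, sinh=1.965010; start (x,ẋ)=(-0.061800, 0.377600) → end (x,ẋ)=(0.076718, 0.279385)
phase 2: p=0.1214, T=0.346, ωT=1.006203, cosh=1.550400, sinh=1.184795; start (x,ẋ)=(0.076718, 0.279385) → end (x,ẋ)=(0.165950, 0.279205)

x = 0.1659, ẋ = 0.2792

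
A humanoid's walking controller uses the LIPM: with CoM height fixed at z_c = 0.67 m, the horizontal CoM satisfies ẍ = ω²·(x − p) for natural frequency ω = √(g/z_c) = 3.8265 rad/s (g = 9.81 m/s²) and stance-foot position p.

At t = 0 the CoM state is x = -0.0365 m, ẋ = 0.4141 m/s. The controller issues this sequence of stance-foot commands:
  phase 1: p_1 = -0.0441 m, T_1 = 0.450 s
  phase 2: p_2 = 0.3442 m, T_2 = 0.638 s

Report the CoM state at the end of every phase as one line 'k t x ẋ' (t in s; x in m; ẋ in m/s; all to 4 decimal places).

1 0.4500 0.2709 1.2743
2 1.0880 1.8185 5.7766

phase 1: p=-0.0441, T=0.450, ωT=1.721925, cosh=2.887005, sinh=2.708284; start (x,ẋ)=(-0.036500, 0.414100) → end (x,ẋ)=(0.270929, 1.274270)
phase 2: p=0.3442, T=0.638, ωT=2.441307, cosh=5.787546, sinh=5.700499; start (x,ẋ)=(0.270929, 1.274270) → end (x,ẋ)=(1.818474, 5.776637)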